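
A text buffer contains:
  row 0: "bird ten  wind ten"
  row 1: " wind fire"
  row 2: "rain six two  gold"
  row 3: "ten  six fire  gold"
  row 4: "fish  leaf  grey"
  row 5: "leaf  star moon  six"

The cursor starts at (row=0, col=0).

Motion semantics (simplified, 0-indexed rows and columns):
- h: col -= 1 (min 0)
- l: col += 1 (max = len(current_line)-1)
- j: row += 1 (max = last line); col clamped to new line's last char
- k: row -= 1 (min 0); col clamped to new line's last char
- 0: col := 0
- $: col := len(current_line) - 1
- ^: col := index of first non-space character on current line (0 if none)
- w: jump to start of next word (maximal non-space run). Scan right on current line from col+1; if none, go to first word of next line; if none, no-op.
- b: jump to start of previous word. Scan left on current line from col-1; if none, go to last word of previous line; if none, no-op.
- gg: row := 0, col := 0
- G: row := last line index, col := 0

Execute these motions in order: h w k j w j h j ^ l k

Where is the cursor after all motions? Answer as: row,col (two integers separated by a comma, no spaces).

After 1 (h): row=0 col=0 char='b'
After 2 (w): row=0 col=5 char='t'
After 3 (k): row=0 col=5 char='t'
After 4 (j): row=1 col=5 char='_'
After 5 (w): row=1 col=6 char='f'
After 6 (j): row=2 col=6 char='i'
After 7 (h): row=2 col=5 char='s'
After 8 (j): row=3 col=5 char='s'
After 9 (^): row=3 col=0 char='t'
After 10 (l): row=3 col=1 char='e'
After 11 (k): row=2 col=1 char='a'

Answer: 2,1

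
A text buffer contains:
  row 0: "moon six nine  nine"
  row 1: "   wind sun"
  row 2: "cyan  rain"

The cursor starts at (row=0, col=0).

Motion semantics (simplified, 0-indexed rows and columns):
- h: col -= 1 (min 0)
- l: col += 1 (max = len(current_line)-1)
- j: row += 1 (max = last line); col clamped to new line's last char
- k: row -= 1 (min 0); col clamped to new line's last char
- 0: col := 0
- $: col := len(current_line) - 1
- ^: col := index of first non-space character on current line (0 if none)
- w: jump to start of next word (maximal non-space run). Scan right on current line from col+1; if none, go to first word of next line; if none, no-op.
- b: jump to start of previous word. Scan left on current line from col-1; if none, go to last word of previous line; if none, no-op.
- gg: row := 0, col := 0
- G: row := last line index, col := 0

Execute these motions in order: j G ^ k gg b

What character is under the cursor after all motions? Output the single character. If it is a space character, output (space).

Answer: m

Derivation:
After 1 (j): row=1 col=0 char='_'
After 2 (G): row=2 col=0 char='c'
After 3 (^): row=2 col=0 char='c'
After 4 (k): row=1 col=0 char='_'
After 5 (gg): row=0 col=0 char='m'
After 6 (b): row=0 col=0 char='m'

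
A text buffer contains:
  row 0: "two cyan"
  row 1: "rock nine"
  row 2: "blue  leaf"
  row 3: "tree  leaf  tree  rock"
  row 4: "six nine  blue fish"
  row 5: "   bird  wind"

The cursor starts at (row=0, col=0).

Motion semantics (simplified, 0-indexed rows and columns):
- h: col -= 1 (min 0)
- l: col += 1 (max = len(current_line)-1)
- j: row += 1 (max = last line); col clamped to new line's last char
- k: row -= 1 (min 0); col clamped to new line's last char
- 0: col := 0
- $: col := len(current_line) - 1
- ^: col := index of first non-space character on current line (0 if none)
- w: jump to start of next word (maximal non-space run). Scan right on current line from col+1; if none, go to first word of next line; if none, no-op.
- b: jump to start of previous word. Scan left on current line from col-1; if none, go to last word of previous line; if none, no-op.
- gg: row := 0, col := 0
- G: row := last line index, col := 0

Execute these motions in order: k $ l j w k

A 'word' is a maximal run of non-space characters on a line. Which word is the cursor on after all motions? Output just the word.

Answer: rock

Derivation:
After 1 (k): row=0 col=0 char='t'
After 2 ($): row=0 col=7 char='n'
After 3 (l): row=0 col=7 char='n'
After 4 (j): row=1 col=7 char='n'
After 5 (w): row=2 col=0 char='b'
After 6 (k): row=1 col=0 char='r'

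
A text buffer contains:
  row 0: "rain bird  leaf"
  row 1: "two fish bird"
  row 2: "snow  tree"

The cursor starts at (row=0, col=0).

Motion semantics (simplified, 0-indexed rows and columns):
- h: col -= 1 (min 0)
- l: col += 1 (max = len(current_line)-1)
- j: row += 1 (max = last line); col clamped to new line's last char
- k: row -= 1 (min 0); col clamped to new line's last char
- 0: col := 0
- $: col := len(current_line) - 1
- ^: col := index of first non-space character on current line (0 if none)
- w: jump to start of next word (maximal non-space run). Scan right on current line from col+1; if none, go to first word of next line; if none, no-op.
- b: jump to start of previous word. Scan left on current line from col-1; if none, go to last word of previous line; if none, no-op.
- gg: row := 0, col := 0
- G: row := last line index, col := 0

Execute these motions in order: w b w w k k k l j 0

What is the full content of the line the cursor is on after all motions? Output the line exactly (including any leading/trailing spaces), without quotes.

After 1 (w): row=0 col=5 char='b'
After 2 (b): row=0 col=0 char='r'
After 3 (w): row=0 col=5 char='b'
After 4 (w): row=0 col=11 char='l'
After 5 (k): row=0 col=11 char='l'
After 6 (k): row=0 col=11 char='l'
After 7 (k): row=0 col=11 char='l'
After 8 (l): row=0 col=12 char='e'
After 9 (j): row=1 col=12 char='d'
After 10 (0): row=1 col=0 char='t'

Answer: two fish bird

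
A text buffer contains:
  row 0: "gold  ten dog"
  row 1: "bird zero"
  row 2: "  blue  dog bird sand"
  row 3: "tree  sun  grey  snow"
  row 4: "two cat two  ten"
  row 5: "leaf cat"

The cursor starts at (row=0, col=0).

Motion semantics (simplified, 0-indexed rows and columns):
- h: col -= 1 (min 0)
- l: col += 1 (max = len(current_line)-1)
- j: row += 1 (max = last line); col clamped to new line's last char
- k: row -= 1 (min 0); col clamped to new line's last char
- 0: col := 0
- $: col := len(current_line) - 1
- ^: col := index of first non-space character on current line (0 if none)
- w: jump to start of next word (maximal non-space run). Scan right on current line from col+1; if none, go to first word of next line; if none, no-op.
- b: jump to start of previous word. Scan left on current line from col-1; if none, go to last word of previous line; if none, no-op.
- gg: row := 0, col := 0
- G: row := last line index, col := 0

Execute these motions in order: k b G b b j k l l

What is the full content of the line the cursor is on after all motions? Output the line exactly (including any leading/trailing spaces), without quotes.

Answer: two cat two  ten

Derivation:
After 1 (k): row=0 col=0 char='g'
After 2 (b): row=0 col=0 char='g'
After 3 (G): row=5 col=0 char='l'
After 4 (b): row=4 col=13 char='t'
After 5 (b): row=4 col=8 char='t'
After 6 (j): row=5 col=7 char='t'
After 7 (k): row=4 col=7 char='_'
After 8 (l): row=4 col=8 char='t'
After 9 (l): row=4 col=9 char='w'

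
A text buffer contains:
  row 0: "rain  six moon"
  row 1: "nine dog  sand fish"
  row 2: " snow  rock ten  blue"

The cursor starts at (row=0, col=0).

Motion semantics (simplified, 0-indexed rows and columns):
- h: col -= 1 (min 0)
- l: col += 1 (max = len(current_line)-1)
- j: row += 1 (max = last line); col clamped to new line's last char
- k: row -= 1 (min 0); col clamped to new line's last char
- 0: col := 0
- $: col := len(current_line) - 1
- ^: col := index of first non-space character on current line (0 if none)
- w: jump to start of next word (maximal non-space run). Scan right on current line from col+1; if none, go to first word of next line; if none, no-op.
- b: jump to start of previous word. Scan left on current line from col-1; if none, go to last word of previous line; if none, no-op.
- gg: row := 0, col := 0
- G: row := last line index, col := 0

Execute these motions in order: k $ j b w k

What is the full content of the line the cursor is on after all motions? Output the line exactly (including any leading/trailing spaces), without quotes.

After 1 (k): row=0 col=0 char='r'
After 2 ($): row=0 col=13 char='n'
After 3 (j): row=1 col=13 char='d'
After 4 (b): row=1 col=10 char='s'
After 5 (w): row=1 col=15 char='f'
After 6 (k): row=0 col=13 char='n'

Answer: rain  six moon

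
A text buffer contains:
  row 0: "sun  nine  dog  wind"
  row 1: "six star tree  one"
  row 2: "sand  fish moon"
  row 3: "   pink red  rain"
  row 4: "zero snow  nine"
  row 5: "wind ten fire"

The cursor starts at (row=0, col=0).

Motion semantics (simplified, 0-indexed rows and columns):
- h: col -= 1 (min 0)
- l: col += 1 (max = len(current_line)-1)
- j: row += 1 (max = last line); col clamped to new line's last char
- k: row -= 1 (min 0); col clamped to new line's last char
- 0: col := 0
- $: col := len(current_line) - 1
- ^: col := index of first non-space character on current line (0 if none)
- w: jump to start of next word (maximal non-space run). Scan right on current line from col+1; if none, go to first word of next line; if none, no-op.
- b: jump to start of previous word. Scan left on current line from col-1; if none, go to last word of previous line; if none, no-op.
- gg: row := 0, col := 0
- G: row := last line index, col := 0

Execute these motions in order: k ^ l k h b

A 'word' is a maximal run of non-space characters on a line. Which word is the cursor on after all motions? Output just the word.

Answer: sun

Derivation:
After 1 (k): row=0 col=0 char='s'
After 2 (^): row=0 col=0 char='s'
After 3 (l): row=0 col=1 char='u'
After 4 (k): row=0 col=1 char='u'
After 5 (h): row=0 col=0 char='s'
After 6 (b): row=0 col=0 char='s'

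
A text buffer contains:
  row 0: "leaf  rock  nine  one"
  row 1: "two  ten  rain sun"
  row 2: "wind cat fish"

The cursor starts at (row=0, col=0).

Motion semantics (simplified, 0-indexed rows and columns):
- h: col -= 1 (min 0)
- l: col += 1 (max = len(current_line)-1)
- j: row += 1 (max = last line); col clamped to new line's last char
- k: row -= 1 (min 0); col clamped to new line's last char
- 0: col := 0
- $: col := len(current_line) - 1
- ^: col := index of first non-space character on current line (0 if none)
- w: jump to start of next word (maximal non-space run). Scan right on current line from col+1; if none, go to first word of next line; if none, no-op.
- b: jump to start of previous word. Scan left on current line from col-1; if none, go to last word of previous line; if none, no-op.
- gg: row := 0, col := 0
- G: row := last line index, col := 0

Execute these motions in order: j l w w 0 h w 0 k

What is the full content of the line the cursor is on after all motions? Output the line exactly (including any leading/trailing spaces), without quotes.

After 1 (j): row=1 col=0 char='t'
After 2 (l): row=1 col=1 char='w'
After 3 (w): row=1 col=5 char='t'
After 4 (w): row=1 col=10 char='r'
After 5 (0): row=1 col=0 char='t'
After 6 (h): row=1 col=0 char='t'
After 7 (w): row=1 col=5 char='t'
After 8 (0): row=1 col=0 char='t'
After 9 (k): row=0 col=0 char='l'

Answer: leaf  rock  nine  one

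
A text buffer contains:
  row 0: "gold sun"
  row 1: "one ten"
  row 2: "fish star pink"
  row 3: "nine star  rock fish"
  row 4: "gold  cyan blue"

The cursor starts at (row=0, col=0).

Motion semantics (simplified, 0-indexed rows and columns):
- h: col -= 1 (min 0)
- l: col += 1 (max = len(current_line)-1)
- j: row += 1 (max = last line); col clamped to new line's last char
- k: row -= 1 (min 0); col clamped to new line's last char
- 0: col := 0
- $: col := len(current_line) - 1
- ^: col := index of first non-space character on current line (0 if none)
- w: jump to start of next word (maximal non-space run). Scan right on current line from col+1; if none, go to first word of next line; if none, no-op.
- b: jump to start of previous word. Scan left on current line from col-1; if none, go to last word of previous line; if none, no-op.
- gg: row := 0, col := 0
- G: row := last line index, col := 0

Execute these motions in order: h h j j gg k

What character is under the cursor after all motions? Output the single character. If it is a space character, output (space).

Answer: g

Derivation:
After 1 (h): row=0 col=0 char='g'
After 2 (h): row=0 col=0 char='g'
After 3 (j): row=1 col=0 char='o'
After 4 (j): row=2 col=0 char='f'
After 5 (gg): row=0 col=0 char='g'
After 6 (k): row=0 col=0 char='g'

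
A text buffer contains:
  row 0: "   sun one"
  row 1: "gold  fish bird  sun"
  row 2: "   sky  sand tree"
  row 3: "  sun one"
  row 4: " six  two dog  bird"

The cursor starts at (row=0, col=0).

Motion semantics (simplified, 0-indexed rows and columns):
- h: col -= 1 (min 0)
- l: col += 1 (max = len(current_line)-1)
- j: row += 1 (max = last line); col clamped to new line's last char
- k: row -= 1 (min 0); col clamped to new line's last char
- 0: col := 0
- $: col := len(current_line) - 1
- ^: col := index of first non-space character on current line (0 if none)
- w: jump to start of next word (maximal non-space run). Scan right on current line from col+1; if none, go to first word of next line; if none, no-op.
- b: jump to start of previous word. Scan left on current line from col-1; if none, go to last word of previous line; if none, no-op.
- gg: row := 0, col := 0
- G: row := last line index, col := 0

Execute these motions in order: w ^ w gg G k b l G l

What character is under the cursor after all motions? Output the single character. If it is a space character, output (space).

After 1 (w): row=0 col=3 char='s'
After 2 (^): row=0 col=3 char='s'
After 3 (w): row=0 col=7 char='o'
After 4 (gg): row=0 col=0 char='_'
After 5 (G): row=4 col=0 char='_'
After 6 (k): row=3 col=0 char='_'
After 7 (b): row=2 col=13 char='t'
After 8 (l): row=2 col=14 char='r'
After 9 (G): row=4 col=0 char='_'
After 10 (l): row=4 col=1 char='s'

Answer: s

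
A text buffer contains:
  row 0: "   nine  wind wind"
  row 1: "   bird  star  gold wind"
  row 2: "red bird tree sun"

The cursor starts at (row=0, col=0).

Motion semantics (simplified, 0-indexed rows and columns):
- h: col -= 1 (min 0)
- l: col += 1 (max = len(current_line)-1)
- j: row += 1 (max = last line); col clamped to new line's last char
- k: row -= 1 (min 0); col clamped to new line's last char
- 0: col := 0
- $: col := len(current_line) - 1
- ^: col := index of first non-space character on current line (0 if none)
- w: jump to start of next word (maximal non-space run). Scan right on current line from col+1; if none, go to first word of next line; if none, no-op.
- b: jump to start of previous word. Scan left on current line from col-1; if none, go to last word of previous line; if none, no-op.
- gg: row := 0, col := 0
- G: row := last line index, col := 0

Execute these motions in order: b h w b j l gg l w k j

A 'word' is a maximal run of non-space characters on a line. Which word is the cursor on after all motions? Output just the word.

After 1 (b): row=0 col=0 char='_'
After 2 (h): row=0 col=0 char='_'
After 3 (w): row=0 col=3 char='n'
After 4 (b): row=0 col=3 char='n'
After 5 (j): row=1 col=3 char='b'
After 6 (l): row=1 col=4 char='i'
After 7 (gg): row=0 col=0 char='_'
After 8 (l): row=0 col=1 char='_'
After 9 (w): row=0 col=3 char='n'
After 10 (k): row=0 col=3 char='n'
After 11 (j): row=1 col=3 char='b'

Answer: bird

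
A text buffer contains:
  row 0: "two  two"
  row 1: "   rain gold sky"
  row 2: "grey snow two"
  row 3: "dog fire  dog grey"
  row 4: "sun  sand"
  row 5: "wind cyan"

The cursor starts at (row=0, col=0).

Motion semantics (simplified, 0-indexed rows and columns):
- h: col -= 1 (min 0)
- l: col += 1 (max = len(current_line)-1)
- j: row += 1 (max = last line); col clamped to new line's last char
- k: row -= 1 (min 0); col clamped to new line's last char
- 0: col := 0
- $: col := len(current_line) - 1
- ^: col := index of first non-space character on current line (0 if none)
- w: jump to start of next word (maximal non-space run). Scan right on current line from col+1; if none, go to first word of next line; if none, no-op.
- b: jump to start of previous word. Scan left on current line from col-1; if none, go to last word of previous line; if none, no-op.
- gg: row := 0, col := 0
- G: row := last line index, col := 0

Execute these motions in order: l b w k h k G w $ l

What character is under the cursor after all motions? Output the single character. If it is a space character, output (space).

Answer: n

Derivation:
After 1 (l): row=0 col=1 char='w'
After 2 (b): row=0 col=0 char='t'
After 3 (w): row=0 col=5 char='t'
After 4 (k): row=0 col=5 char='t'
After 5 (h): row=0 col=4 char='_'
After 6 (k): row=0 col=4 char='_'
After 7 (G): row=5 col=0 char='w'
After 8 (w): row=5 col=5 char='c'
After 9 ($): row=5 col=8 char='n'
After 10 (l): row=5 col=8 char='n'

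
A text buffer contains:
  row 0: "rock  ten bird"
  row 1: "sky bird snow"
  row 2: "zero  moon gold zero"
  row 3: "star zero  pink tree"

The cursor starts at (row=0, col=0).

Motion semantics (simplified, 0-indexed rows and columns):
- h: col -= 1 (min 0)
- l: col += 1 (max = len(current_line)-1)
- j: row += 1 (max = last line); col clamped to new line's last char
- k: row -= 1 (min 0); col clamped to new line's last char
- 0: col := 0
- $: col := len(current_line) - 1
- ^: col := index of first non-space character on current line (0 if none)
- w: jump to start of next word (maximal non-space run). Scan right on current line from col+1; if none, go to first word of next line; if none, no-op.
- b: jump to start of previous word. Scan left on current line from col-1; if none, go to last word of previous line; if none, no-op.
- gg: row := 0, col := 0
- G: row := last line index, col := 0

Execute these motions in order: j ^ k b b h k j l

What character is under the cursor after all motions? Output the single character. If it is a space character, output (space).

After 1 (j): row=1 col=0 char='s'
After 2 (^): row=1 col=0 char='s'
After 3 (k): row=0 col=0 char='r'
After 4 (b): row=0 col=0 char='r'
After 5 (b): row=0 col=0 char='r'
After 6 (h): row=0 col=0 char='r'
After 7 (k): row=0 col=0 char='r'
After 8 (j): row=1 col=0 char='s'
After 9 (l): row=1 col=1 char='k'

Answer: k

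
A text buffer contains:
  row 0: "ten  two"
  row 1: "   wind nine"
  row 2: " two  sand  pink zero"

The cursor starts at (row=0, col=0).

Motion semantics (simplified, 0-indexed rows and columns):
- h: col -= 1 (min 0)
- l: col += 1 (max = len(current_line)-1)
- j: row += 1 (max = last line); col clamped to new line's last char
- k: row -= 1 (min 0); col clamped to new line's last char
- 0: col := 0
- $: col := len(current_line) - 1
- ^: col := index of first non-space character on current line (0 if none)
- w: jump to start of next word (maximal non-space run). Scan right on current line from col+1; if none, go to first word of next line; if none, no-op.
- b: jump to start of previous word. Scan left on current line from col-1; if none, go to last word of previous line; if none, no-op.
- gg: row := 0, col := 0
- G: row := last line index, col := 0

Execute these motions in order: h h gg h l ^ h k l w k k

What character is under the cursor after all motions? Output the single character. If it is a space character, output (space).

Answer: t

Derivation:
After 1 (h): row=0 col=0 char='t'
After 2 (h): row=0 col=0 char='t'
After 3 (gg): row=0 col=0 char='t'
After 4 (h): row=0 col=0 char='t'
After 5 (l): row=0 col=1 char='e'
After 6 (^): row=0 col=0 char='t'
After 7 (h): row=0 col=0 char='t'
After 8 (k): row=0 col=0 char='t'
After 9 (l): row=0 col=1 char='e'
After 10 (w): row=0 col=5 char='t'
After 11 (k): row=0 col=5 char='t'
After 12 (k): row=0 col=5 char='t'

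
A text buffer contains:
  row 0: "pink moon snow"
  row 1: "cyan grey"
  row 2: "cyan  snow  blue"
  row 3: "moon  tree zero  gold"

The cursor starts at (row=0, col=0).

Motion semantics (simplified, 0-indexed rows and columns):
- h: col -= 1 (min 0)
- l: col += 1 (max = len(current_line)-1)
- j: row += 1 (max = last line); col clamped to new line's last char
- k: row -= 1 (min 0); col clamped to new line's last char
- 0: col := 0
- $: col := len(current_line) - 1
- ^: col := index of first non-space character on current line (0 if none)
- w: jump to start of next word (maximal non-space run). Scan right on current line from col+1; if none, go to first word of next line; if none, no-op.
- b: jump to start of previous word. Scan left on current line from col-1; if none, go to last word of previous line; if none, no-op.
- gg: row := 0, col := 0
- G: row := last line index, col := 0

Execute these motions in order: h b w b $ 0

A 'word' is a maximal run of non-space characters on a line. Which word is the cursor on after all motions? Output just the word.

After 1 (h): row=0 col=0 char='p'
After 2 (b): row=0 col=0 char='p'
After 3 (w): row=0 col=5 char='m'
After 4 (b): row=0 col=0 char='p'
After 5 ($): row=0 col=13 char='w'
After 6 (0): row=0 col=0 char='p'

Answer: pink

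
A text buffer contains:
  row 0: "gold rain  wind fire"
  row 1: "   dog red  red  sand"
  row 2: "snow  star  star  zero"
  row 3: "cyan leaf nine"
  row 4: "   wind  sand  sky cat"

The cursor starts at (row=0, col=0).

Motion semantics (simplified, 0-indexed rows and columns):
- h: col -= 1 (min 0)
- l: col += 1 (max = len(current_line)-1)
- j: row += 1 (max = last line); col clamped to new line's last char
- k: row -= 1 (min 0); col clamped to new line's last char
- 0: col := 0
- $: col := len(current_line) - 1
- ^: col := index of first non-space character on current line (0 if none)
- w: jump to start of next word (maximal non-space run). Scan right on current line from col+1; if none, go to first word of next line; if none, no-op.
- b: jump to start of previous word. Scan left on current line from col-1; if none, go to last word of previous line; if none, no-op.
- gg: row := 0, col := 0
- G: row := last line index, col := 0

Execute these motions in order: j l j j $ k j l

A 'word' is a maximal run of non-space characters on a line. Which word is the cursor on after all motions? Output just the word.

Answer: nine

Derivation:
After 1 (j): row=1 col=0 char='_'
After 2 (l): row=1 col=1 char='_'
After 3 (j): row=2 col=1 char='n'
After 4 (j): row=3 col=1 char='y'
After 5 ($): row=3 col=13 char='e'
After 6 (k): row=2 col=13 char='t'
After 7 (j): row=3 col=13 char='e'
After 8 (l): row=3 col=13 char='e'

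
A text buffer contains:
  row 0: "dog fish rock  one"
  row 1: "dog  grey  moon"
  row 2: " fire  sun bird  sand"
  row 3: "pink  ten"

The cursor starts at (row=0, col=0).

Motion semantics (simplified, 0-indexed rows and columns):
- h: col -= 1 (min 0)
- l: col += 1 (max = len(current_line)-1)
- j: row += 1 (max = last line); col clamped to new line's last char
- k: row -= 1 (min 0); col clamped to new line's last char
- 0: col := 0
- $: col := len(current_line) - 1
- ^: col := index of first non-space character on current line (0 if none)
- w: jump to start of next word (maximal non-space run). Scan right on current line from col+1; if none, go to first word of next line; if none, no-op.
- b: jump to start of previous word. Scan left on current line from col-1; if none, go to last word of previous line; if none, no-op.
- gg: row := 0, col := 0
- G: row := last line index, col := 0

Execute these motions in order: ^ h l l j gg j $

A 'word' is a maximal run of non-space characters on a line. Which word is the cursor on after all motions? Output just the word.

After 1 (^): row=0 col=0 char='d'
After 2 (h): row=0 col=0 char='d'
After 3 (l): row=0 col=1 char='o'
After 4 (l): row=0 col=2 char='g'
After 5 (j): row=1 col=2 char='g'
After 6 (gg): row=0 col=0 char='d'
After 7 (j): row=1 col=0 char='d'
After 8 ($): row=1 col=14 char='n'

Answer: moon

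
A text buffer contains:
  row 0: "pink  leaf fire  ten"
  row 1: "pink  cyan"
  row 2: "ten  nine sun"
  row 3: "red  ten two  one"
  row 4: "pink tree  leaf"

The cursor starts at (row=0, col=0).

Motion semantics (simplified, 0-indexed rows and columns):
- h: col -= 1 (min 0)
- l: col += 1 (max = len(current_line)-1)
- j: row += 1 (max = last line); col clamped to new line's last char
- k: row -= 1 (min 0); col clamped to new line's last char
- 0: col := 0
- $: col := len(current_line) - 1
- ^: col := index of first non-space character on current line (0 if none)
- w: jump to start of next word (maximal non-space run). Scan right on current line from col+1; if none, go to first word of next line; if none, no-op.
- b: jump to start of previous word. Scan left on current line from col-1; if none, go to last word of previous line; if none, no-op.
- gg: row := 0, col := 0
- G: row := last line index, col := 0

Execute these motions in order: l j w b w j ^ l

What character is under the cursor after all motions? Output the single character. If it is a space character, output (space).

Answer: e

Derivation:
After 1 (l): row=0 col=1 char='i'
After 2 (j): row=1 col=1 char='i'
After 3 (w): row=1 col=6 char='c'
After 4 (b): row=1 col=0 char='p'
After 5 (w): row=1 col=6 char='c'
After 6 (j): row=2 col=6 char='i'
After 7 (^): row=2 col=0 char='t'
After 8 (l): row=2 col=1 char='e'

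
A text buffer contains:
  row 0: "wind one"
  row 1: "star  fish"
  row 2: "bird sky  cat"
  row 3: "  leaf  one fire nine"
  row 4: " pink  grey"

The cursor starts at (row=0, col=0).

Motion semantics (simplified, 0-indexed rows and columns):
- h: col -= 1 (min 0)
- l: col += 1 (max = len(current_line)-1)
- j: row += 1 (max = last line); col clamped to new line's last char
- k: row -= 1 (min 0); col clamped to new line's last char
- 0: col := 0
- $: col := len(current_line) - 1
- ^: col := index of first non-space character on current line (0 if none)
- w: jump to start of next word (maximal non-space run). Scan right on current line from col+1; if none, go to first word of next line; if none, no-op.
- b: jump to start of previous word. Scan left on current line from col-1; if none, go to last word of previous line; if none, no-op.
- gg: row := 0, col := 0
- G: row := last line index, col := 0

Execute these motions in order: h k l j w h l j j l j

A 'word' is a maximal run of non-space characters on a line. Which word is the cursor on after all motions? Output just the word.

After 1 (h): row=0 col=0 char='w'
After 2 (k): row=0 col=0 char='w'
After 3 (l): row=0 col=1 char='i'
After 4 (j): row=1 col=1 char='t'
After 5 (w): row=1 col=6 char='f'
After 6 (h): row=1 col=5 char='_'
After 7 (l): row=1 col=6 char='f'
After 8 (j): row=2 col=6 char='k'
After 9 (j): row=3 col=6 char='_'
After 10 (l): row=3 col=7 char='_'
After 11 (j): row=4 col=7 char='g'

Answer: grey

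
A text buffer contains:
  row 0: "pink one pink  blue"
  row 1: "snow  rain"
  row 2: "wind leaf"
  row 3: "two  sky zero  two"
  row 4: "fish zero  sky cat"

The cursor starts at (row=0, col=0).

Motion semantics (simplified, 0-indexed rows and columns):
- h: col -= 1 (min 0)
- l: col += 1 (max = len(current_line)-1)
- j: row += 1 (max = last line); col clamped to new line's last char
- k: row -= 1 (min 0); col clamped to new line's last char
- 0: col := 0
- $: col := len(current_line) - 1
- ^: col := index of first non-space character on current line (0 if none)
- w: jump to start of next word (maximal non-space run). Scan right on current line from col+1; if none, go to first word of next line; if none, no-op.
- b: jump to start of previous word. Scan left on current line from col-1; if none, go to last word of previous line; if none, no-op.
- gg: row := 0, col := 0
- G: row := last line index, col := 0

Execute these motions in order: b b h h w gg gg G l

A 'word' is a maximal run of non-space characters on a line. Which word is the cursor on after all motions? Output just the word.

After 1 (b): row=0 col=0 char='p'
After 2 (b): row=0 col=0 char='p'
After 3 (h): row=0 col=0 char='p'
After 4 (h): row=0 col=0 char='p'
After 5 (w): row=0 col=5 char='o'
After 6 (gg): row=0 col=0 char='p'
After 7 (gg): row=0 col=0 char='p'
After 8 (G): row=4 col=0 char='f'
After 9 (l): row=4 col=1 char='i'

Answer: fish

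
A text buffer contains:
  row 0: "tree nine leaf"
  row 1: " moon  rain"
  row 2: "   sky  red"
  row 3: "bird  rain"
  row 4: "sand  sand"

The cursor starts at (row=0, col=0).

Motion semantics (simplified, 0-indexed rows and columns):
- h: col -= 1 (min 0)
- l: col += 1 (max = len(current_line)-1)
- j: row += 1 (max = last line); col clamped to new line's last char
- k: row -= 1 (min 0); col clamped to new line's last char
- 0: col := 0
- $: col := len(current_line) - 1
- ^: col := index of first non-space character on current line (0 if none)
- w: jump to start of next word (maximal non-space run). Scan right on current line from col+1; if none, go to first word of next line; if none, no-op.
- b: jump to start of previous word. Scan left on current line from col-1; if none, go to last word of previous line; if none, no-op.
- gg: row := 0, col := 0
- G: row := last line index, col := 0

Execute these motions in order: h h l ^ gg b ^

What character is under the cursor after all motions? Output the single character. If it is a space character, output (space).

After 1 (h): row=0 col=0 char='t'
After 2 (h): row=0 col=0 char='t'
After 3 (l): row=0 col=1 char='r'
After 4 (^): row=0 col=0 char='t'
After 5 (gg): row=0 col=0 char='t'
After 6 (b): row=0 col=0 char='t'
After 7 (^): row=0 col=0 char='t'

Answer: t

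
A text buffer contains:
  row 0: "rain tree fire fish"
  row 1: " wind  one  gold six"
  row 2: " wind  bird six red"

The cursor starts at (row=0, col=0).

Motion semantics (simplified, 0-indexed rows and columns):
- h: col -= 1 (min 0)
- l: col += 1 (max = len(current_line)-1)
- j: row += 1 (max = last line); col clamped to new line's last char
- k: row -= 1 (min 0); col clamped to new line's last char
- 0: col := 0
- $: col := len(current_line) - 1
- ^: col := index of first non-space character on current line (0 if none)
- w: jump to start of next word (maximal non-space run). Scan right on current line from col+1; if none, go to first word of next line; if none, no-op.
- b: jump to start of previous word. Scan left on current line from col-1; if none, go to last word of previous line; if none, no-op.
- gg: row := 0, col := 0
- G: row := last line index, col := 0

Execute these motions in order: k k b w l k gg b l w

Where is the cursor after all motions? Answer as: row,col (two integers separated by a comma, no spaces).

Answer: 0,5

Derivation:
After 1 (k): row=0 col=0 char='r'
After 2 (k): row=0 col=0 char='r'
After 3 (b): row=0 col=0 char='r'
After 4 (w): row=0 col=5 char='t'
After 5 (l): row=0 col=6 char='r'
After 6 (k): row=0 col=6 char='r'
After 7 (gg): row=0 col=0 char='r'
After 8 (b): row=0 col=0 char='r'
After 9 (l): row=0 col=1 char='a'
After 10 (w): row=0 col=5 char='t'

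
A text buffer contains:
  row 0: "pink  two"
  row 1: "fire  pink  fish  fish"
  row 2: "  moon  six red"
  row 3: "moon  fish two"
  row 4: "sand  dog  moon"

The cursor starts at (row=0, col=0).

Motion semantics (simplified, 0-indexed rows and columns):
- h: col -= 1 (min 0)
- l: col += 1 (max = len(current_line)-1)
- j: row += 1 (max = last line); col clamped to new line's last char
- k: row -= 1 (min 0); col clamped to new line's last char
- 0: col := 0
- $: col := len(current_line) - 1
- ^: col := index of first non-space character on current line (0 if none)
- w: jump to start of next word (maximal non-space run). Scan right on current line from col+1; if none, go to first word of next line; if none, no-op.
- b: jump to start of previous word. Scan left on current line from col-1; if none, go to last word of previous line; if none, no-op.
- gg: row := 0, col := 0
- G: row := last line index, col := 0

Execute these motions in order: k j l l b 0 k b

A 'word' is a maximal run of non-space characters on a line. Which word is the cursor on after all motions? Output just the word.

Answer: pink

Derivation:
After 1 (k): row=0 col=0 char='p'
After 2 (j): row=1 col=0 char='f'
After 3 (l): row=1 col=1 char='i'
After 4 (l): row=1 col=2 char='r'
After 5 (b): row=1 col=0 char='f'
After 6 (0): row=1 col=0 char='f'
After 7 (k): row=0 col=0 char='p'
After 8 (b): row=0 col=0 char='p'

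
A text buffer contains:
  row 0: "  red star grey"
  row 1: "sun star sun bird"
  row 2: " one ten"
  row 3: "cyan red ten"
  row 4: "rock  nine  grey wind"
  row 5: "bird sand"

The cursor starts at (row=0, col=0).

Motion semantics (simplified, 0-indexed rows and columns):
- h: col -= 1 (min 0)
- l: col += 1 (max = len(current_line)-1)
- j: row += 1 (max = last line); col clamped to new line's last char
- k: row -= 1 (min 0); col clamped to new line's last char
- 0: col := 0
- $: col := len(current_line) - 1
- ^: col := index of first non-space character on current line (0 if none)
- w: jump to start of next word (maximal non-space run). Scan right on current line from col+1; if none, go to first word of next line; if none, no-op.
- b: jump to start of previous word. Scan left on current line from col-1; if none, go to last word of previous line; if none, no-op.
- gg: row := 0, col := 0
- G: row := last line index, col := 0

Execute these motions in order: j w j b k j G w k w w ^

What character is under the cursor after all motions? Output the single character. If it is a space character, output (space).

Answer: r

Derivation:
After 1 (j): row=1 col=0 char='s'
After 2 (w): row=1 col=4 char='s'
After 3 (j): row=2 col=4 char='_'
After 4 (b): row=2 col=1 char='o'
After 5 (k): row=1 col=1 char='u'
After 6 (j): row=2 col=1 char='o'
After 7 (G): row=5 col=0 char='b'
After 8 (w): row=5 col=5 char='s'
After 9 (k): row=4 col=5 char='_'
After 10 (w): row=4 col=6 char='n'
After 11 (w): row=4 col=12 char='g'
After 12 (^): row=4 col=0 char='r'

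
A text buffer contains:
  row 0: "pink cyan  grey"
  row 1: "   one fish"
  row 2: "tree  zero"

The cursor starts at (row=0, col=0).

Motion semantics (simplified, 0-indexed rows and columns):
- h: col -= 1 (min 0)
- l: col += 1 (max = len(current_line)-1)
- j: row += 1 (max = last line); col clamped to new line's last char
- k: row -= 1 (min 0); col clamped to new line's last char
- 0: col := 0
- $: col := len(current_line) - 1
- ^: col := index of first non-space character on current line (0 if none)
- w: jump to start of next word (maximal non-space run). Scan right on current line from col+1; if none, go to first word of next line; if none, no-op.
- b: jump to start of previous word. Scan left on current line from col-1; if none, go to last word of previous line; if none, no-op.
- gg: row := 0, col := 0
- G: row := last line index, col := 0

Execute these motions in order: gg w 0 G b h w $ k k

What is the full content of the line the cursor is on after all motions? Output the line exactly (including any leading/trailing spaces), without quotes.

After 1 (gg): row=0 col=0 char='p'
After 2 (w): row=0 col=5 char='c'
After 3 (0): row=0 col=0 char='p'
After 4 (G): row=2 col=0 char='t'
After 5 (b): row=1 col=7 char='f'
After 6 (h): row=1 col=6 char='_'
After 7 (w): row=1 col=7 char='f'
After 8 ($): row=1 col=10 char='h'
After 9 (k): row=0 col=10 char='_'
After 10 (k): row=0 col=10 char='_'

Answer: pink cyan  grey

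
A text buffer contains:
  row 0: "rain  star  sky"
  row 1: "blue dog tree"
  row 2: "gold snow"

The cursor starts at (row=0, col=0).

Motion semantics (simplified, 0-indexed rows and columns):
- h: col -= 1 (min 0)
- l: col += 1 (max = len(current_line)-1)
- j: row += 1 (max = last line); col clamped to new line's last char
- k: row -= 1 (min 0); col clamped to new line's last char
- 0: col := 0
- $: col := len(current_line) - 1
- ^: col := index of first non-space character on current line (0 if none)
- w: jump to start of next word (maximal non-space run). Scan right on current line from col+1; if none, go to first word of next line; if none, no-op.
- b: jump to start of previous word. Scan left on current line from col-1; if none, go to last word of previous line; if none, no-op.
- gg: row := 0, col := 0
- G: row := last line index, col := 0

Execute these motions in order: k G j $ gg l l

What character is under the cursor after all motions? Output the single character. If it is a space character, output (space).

After 1 (k): row=0 col=0 char='r'
After 2 (G): row=2 col=0 char='g'
After 3 (j): row=2 col=0 char='g'
After 4 ($): row=2 col=8 char='w'
After 5 (gg): row=0 col=0 char='r'
After 6 (l): row=0 col=1 char='a'
After 7 (l): row=0 col=2 char='i'

Answer: i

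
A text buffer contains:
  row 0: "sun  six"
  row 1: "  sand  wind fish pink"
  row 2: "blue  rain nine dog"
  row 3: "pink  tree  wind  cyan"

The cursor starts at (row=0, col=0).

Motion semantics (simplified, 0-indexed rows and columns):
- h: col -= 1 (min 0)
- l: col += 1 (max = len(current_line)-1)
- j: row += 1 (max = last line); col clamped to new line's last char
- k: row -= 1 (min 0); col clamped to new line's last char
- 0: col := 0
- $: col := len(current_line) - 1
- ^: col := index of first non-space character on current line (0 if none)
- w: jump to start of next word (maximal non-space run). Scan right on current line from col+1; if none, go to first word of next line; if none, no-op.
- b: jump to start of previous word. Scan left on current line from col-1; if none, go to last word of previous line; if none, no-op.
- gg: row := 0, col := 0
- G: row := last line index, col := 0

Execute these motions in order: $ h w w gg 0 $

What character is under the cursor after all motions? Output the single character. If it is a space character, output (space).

Answer: x

Derivation:
After 1 ($): row=0 col=7 char='x'
After 2 (h): row=0 col=6 char='i'
After 3 (w): row=1 col=2 char='s'
After 4 (w): row=1 col=8 char='w'
After 5 (gg): row=0 col=0 char='s'
After 6 (0): row=0 col=0 char='s'
After 7 ($): row=0 col=7 char='x'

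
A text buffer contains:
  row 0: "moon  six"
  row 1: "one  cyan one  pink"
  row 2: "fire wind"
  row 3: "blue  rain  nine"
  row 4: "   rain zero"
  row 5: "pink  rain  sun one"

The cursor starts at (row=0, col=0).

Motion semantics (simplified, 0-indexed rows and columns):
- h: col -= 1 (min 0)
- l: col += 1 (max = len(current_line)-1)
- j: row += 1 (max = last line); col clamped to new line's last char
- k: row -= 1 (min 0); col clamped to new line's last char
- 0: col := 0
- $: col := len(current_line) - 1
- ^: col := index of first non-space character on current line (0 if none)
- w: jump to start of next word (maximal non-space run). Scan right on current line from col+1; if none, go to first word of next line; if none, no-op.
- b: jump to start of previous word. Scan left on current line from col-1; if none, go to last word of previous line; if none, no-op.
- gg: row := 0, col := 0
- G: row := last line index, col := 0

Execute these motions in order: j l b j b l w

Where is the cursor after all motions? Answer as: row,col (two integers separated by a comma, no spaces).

Answer: 2,0

Derivation:
After 1 (j): row=1 col=0 char='o'
After 2 (l): row=1 col=1 char='n'
After 3 (b): row=1 col=0 char='o'
After 4 (j): row=2 col=0 char='f'
After 5 (b): row=1 col=15 char='p'
After 6 (l): row=1 col=16 char='i'
After 7 (w): row=2 col=0 char='f'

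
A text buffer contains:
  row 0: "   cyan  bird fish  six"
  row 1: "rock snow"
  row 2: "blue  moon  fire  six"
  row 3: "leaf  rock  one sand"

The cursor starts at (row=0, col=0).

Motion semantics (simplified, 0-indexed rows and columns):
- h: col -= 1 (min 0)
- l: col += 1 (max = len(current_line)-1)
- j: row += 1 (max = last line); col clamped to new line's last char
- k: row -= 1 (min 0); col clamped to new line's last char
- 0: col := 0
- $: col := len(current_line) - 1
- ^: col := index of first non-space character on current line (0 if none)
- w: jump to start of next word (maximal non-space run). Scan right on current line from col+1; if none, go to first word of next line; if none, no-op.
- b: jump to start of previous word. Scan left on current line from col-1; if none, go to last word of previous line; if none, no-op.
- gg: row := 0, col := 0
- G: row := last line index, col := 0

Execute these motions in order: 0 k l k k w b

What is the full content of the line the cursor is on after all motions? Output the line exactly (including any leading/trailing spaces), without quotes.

After 1 (0): row=0 col=0 char='_'
After 2 (k): row=0 col=0 char='_'
After 3 (l): row=0 col=1 char='_'
After 4 (k): row=0 col=1 char='_'
After 5 (k): row=0 col=1 char='_'
After 6 (w): row=0 col=3 char='c'
After 7 (b): row=0 col=3 char='c'

Answer:    cyan  bird fish  six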